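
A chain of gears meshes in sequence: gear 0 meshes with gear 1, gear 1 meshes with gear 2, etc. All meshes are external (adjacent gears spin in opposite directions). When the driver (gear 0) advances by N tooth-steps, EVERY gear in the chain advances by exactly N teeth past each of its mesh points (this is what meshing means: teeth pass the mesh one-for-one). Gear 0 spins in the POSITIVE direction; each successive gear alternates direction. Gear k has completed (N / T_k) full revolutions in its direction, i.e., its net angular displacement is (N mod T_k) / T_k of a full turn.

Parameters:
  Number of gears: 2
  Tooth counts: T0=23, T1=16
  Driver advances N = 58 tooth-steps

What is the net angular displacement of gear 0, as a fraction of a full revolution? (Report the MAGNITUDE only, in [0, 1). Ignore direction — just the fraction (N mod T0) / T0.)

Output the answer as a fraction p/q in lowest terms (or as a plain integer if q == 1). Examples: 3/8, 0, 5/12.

Answer: 12/23

Derivation:
Chain of 2 gears, tooth counts: [23, 16]
  gear 0: T0=23, direction=positive, advance = 58 mod 23 = 12 teeth = 12/23 turn
  gear 1: T1=16, direction=negative, advance = 58 mod 16 = 10 teeth = 10/16 turn
Gear 0: 58 mod 23 = 12
Fraction = 12 / 23 = 12/23 (gcd(12,23)=1) = 12/23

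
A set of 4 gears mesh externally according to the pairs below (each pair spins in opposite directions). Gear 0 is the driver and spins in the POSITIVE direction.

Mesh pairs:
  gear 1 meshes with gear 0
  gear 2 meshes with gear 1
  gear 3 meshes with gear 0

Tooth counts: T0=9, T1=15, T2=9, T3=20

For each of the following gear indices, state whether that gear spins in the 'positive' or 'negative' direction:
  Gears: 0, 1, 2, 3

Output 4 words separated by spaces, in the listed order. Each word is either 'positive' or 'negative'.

Answer: positive negative positive negative

Derivation:
Gear 0 (driver): positive (depth 0)
  gear 1: meshes with gear 0 -> depth 1 -> negative (opposite of gear 0)
  gear 2: meshes with gear 1 -> depth 2 -> positive (opposite of gear 1)
  gear 3: meshes with gear 0 -> depth 1 -> negative (opposite of gear 0)
Queried indices 0, 1, 2, 3 -> positive, negative, positive, negative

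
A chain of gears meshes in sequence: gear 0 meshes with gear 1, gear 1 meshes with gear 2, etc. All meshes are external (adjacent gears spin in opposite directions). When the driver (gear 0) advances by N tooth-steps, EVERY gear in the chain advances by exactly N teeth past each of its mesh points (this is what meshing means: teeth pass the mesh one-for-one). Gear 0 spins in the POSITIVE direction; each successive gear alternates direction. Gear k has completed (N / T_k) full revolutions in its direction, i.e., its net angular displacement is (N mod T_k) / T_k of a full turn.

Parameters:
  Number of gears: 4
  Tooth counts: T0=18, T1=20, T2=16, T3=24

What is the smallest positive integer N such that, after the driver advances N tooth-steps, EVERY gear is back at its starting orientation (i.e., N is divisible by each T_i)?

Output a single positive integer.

Answer: 720

Derivation:
Gear k returns to start when N is a multiple of T_k.
All gears at start simultaneously when N is a common multiple of [18, 20, 16, 24]; the smallest such N is lcm(18, 20, 16, 24).
Start: lcm = T0 = 18
Fold in T1=20: gcd(18, 20) = 2; lcm(18, 20) = 18 * 20 / 2 = 360 / 2 = 180
Fold in T2=16: gcd(180, 16) = 4; lcm(180, 16) = 180 * 16 / 4 = 2880 / 4 = 720
Fold in T3=24: gcd(720, 24) = 24; lcm(720, 24) = 720 * 24 / 24 = 17280 / 24 = 720
Full cycle length = 720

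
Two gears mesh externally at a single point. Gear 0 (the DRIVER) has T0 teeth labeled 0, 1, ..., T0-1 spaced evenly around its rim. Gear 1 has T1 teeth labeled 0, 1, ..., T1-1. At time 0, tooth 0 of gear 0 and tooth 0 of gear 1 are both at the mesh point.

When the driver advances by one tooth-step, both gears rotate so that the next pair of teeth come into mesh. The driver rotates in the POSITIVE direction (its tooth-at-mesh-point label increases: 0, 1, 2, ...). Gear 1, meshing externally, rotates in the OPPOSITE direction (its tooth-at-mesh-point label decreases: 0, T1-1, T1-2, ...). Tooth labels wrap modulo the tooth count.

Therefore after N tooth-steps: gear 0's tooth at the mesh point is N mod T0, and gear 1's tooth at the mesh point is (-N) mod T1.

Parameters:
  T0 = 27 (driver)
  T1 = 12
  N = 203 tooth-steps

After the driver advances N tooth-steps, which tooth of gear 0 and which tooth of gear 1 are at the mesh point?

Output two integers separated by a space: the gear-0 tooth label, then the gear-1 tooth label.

Answer: 14 1

Derivation:
Gear 0 (driver, T0=27): tooth at mesh = N mod T0
  203 = 7 * 27 + 14, so 203 mod 27 = 14
  gear 0 tooth = 14
Gear 1 (driven, T1=12): tooth at mesh = (-N) mod T1
  203 = 16 * 12 + 11, so 203 mod 12 = 11
  (-203) mod 12 = (-11) mod 12 = 12 - 11 = 1
Mesh after 203 steps: gear-0 tooth 14 meets gear-1 tooth 1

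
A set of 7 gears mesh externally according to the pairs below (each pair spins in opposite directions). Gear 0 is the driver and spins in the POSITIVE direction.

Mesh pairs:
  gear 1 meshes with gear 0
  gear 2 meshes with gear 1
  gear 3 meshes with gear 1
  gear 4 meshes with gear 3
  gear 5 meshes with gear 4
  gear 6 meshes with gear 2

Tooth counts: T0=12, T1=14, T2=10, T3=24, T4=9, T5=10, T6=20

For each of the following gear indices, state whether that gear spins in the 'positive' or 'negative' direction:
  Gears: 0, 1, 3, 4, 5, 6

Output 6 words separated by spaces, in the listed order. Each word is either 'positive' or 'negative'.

Gear 0 (driver): positive (depth 0)
  gear 1: meshes with gear 0 -> depth 1 -> negative (opposite of gear 0)
  gear 2: meshes with gear 1 -> depth 2 -> positive (opposite of gear 1)
  gear 3: meshes with gear 1 -> depth 2 -> positive (opposite of gear 1)
  gear 4: meshes with gear 3 -> depth 3 -> negative (opposite of gear 3)
  gear 5: meshes with gear 4 -> depth 4 -> positive (opposite of gear 4)
  gear 6: meshes with gear 2 -> depth 3 -> negative (opposite of gear 2)
Queried indices 0, 1, 3, 4, 5, 6 -> positive, negative, positive, negative, positive, negative

Answer: positive negative positive negative positive negative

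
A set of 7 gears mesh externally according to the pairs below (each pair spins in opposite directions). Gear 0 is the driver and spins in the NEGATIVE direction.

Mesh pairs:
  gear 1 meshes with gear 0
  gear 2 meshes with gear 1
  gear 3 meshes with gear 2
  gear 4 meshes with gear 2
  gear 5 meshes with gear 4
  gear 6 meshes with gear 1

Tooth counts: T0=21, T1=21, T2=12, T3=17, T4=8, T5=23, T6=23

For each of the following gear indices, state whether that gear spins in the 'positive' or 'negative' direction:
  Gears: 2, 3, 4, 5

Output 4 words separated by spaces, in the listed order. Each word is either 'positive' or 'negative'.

Answer: negative positive positive negative

Derivation:
Gear 0 (driver): negative (depth 0)
  gear 1: meshes with gear 0 -> depth 1 -> positive (opposite of gear 0)
  gear 2: meshes with gear 1 -> depth 2 -> negative (opposite of gear 1)
  gear 3: meshes with gear 2 -> depth 3 -> positive (opposite of gear 2)
  gear 4: meshes with gear 2 -> depth 3 -> positive (opposite of gear 2)
  gear 5: meshes with gear 4 -> depth 4 -> negative (opposite of gear 4)
  gear 6: meshes with gear 1 -> depth 2 -> negative (opposite of gear 1)
Queried indices 2, 3, 4, 5 -> negative, positive, positive, negative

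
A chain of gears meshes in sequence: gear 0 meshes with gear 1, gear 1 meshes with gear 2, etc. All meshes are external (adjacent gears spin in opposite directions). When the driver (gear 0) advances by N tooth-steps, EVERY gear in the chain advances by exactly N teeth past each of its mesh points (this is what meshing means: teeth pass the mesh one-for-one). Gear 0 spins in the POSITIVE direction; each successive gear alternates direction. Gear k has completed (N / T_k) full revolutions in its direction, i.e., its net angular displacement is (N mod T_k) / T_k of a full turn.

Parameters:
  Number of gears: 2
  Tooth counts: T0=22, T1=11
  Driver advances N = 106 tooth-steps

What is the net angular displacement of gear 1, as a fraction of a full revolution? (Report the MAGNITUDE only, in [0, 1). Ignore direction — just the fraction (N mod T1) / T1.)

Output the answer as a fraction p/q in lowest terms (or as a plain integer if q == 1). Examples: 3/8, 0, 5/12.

Chain of 2 gears, tooth counts: [22, 11]
  gear 0: T0=22, direction=positive, advance = 106 mod 22 = 18 teeth = 18/22 turn
  gear 1: T1=11, direction=negative, advance = 106 mod 11 = 7 teeth = 7/11 turn
Gear 1: 106 mod 11 = 7
Fraction = 7 / 11 = 7/11 (gcd(7,11)=1) = 7/11

Answer: 7/11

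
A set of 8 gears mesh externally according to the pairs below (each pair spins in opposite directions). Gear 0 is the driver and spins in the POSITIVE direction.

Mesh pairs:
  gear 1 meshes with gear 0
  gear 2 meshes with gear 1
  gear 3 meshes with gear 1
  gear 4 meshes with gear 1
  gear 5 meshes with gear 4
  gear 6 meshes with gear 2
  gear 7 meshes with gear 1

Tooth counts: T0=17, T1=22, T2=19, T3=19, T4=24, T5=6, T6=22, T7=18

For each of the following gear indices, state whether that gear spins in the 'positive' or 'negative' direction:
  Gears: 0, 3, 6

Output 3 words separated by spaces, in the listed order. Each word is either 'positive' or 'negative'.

Gear 0 (driver): positive (depth 0)
  gear 1: meshes with gear 0 -> depth 1 -> negative (opposite of gear 0)
  gear 2: meshes with gear 1 -> depth 2 -> positive (opposite of gear 1)
  gear 3: meshes with gear 1 -> depth 2 -> positive (opposite of gear 1)
  gear 4: meshes with gear 1 -> depth 2 -> positive (opposite of gear 1)
  gear 5: meshes with gear 4 -> depth 3 -> negative (opposite of gear 4)
  gear 6: meshes with gear 2 -> depth 3 -> negative (opposite of gear 2)
  gear 7: meshes with gear 1 -> depth 2 -> positive (opposite of gear 1)
Queried indices 0, 3, 6 -> positive, positive, negative

Answer: positive positive negative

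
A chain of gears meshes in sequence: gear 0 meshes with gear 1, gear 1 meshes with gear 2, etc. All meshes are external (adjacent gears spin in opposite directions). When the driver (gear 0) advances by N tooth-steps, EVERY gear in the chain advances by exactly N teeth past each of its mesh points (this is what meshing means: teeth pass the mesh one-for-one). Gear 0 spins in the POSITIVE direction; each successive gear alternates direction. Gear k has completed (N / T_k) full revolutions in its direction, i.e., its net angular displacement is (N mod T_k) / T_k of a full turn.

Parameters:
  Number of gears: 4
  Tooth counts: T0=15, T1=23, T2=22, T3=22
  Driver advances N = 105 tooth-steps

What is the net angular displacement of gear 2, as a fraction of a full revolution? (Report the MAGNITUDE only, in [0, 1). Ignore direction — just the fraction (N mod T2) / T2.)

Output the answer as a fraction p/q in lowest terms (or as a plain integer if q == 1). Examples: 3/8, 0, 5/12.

Answer: 17/22

Derivation:
Chain of 4 gears, tooth counts: [15, 23, 22, 22]
  gear 0: T0=15, direction=positive, advance = 105 mod 15 = 0 teeth = 0/15 turn
  gear 1: T1=23, direction=negative, advance = 105 mod 23 = 13 teeth = 13/23 turn
  gear 2: T2=22, direction=positive, advance = 105 mod 22 = 17 teeth = 17/22 turn
  gear 3: T3=22, direction=negative, advance = 105 mod 22 = 17 teeth = 17/22 turn
Gear 2: 105 mod 22 = 17
Fraction = 17 / 22 = 17/22 (gcd(17,22)=1) = 17/22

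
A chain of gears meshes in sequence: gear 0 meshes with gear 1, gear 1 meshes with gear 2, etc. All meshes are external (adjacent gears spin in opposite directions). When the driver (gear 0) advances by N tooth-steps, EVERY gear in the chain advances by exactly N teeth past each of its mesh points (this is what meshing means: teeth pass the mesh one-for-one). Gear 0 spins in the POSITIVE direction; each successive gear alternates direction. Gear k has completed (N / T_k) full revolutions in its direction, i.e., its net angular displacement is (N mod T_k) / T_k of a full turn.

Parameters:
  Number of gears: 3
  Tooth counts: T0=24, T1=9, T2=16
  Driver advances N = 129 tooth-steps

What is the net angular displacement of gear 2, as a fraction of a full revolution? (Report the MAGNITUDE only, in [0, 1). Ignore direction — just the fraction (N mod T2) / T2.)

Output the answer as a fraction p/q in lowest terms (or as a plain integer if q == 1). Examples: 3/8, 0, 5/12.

Chain of 3 gears, tooth counts: [24, 9, 16]
  gear 0: T0=24, direction=positive, advance = 129 mod 24 = 9 teeth = 9/24 turn
  gear 1: T1=9, direction=negative, advance = 129 mod 9 = 3 teeth = 3/9 turn
  gear 2: T2=16, direction=positive, advance = 129 mod 16 = 1 teeth = 1/16 turn
Gear 2: 129 mod 16 = 1
Fraction = 1 / 16 = 1/16 (gcd(1,16)=1) = 1/16

Answer: 1/16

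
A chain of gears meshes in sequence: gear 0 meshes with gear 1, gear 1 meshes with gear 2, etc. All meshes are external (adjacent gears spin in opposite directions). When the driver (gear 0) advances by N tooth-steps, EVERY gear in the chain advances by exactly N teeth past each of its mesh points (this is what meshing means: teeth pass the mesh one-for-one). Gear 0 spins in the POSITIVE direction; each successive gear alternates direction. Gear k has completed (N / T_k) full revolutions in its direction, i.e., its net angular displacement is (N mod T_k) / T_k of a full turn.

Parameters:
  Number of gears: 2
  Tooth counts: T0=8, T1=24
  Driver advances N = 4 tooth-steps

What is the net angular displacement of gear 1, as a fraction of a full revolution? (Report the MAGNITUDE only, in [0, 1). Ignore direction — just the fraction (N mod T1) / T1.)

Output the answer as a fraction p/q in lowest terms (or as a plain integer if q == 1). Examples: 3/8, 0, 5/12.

Answer: 1/6

Derivation:
Chain of 2 gears, tooth counts: [8, 24]
  gear 0: T0=8, direction=positive, advance = 4 mod 8 = 4 teeth = 4/8 turn
  gear 1: T1=24, direction=negative, advance = 4 mod 24 = 4 teeth = 4/24 turn
Gear 1: 4 mod 24 = 4
Fraction = 4 / 24 = 1/6 (gcd(4,24)=4) = 1/6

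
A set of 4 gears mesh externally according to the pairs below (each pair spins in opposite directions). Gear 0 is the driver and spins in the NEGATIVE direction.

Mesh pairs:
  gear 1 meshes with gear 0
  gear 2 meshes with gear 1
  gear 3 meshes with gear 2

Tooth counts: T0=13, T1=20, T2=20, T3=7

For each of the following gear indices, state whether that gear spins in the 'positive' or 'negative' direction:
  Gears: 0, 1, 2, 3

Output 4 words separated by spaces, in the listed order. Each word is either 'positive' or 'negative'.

Gear 0 (driver): negative (depth 0)
  gear 1: meshes with gear 0 -> depth 1 -> positive (opposite of gear 0)
  gear 2: meshes with gear 1 -> depth 2 -> negative (opposite of gear 1)
  gear 3: meshes with gear 2 -> depth 3 -> positive (opposite of gear 2)
Queried indices 0, 1, 2, 3 -> negative, positive, negative, positive

Answer: negative positive negative positive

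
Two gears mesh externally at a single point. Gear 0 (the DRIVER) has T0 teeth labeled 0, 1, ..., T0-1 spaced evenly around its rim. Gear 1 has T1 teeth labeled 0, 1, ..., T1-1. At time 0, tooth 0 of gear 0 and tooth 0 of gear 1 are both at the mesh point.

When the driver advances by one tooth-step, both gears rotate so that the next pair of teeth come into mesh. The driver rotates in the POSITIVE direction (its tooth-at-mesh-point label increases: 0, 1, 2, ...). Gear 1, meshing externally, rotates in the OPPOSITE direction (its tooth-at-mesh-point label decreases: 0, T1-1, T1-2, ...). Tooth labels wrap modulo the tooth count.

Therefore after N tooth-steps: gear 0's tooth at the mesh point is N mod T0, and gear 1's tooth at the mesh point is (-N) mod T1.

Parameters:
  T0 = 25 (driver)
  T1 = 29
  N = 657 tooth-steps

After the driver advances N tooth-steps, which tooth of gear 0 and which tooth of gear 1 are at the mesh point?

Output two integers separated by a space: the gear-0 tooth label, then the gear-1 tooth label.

Gear 0 (driver, T0=25): tooth at mesh = N mod T0
  657 = 26 * 25 + 7, so 657 mod 25 = 7
  gear 0 tooth = 7
Gear 1 (driven, T1=29): tooth at mesh = (-N) mod T1
  657 = 22 * 29 + 19, so 657 mod 29 = 19
  (-657) mod 29 = (-19) mod 29 = 29 - 19 = 10
Mesh after 657 steps: gear-0 tooth 7 meets gear-1 tooth 10

Answer: 7 10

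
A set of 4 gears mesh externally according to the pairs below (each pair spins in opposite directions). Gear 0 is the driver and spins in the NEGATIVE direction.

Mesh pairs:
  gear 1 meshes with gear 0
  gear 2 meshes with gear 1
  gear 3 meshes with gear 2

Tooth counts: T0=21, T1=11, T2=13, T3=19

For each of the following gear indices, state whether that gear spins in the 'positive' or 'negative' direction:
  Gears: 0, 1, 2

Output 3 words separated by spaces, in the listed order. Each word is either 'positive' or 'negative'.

Gear 0 (driver): negative (depth 0)
  gear 1: meshes with gear 0 -> depth 1 -> positive (opposite of gear 0)
  gear 2: meshes with gear 1 -> depth 2 -> negative (opposite of gear 1)
  gear 3: meshes with gear 2 -> depth 3 -> positive (opposite of gear 2)
Queried indices 0, 1, 2 -> negative, positive, negative

Answer: negative positive negative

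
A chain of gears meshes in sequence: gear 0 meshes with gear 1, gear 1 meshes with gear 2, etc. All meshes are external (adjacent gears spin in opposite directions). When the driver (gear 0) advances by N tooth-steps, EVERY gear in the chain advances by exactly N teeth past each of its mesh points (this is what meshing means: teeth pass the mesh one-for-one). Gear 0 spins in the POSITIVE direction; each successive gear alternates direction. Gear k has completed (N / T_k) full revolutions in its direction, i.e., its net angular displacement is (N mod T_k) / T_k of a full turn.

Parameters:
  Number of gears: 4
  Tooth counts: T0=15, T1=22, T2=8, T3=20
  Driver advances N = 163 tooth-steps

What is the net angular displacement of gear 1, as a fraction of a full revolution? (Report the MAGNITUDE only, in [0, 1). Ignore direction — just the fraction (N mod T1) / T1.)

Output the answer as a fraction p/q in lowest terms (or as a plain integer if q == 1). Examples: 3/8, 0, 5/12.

Chain of 4 gears, tooth counts: [15, 22, 8, 20]
  gear 0: T0=15, direction=positive, advance = 163 mod 15 = 13 teeth = 13/15 turn
  gear 1: T1=22, direction=negative, advance = 163 mod 22 = 9 teeth = 9/22 turn
  gear 2: T2=8, direction=positive, advance = 163 mod 8 = 3 teeth = 3/8 turn
  gear 3: T3=20, direction=negative, advance = 163 mod 20 = 3 teeth = 3/20 turn
Gear 1: 163 mod 22 = 9
Fraction = 9 / 22 = 9/22 (gcd(9,22)=1) = 9/22

Answer: 9/22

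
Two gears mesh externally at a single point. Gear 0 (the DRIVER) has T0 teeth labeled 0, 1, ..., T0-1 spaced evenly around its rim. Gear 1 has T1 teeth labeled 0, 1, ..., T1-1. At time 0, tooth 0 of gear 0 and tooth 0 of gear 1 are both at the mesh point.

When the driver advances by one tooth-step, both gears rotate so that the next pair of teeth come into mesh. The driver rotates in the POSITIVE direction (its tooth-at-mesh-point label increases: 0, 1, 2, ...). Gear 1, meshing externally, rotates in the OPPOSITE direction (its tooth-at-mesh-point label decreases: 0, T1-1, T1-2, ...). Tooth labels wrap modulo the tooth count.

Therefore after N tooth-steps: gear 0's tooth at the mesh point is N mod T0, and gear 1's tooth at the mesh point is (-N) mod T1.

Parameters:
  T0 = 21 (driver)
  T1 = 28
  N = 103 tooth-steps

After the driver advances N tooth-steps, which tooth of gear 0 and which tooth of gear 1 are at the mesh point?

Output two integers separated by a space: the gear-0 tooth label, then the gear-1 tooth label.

Gear 0 (driver, T0=21): tooth at mesh = N mod T0
  103 = 4 * 21 + 19, so 103 mod 21 = 19
  gear 0 tooth = 19
Gear 1 (driven, T1=28): tooth at mesh = (-N) mod T1
  103 = 3 * 28 + 19, so 103 mod 28 = 19
  (-103) mod 28 = (-19) mod 28 = 28 - 19 = 9
Mesh after 103 steps: gear-0 tooth 19 meets gear-1 tooth 9

Answer: 19 9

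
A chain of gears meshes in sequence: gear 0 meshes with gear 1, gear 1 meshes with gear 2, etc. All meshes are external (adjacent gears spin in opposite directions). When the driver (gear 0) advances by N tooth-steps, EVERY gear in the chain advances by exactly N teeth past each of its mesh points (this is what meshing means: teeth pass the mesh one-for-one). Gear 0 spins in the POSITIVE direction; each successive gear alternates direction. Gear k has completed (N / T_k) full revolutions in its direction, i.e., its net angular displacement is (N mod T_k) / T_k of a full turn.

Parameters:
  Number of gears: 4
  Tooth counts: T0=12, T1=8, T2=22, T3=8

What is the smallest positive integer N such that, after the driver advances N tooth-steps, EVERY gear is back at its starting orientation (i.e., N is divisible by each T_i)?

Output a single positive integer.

Gear k returns to start when N is a multiple of T_k.
All gears at start simultaneously when N is a common multiple of [12, 8, 22, 8]; the smallest such N is lcm(12, 8, 22, 8).
Start: lcm = T0 = 12
Fold in T1=8: gcd(12, 8) = 4; lcm(12, 8) = 12 * 8 / 4 = 96 / 4 = 24
Fold in T2=22: gcd(24, 22) = 2; lcm(24, 22) = 24 * 22 / 2 = 528 / 2 = 264
Fold in T3=8: gcd(264, 8) = 8; lcm(264, 8) = 264 * 8 / 8 = 2112 / 8 = 264
Full cycle length = 264

Answer: 264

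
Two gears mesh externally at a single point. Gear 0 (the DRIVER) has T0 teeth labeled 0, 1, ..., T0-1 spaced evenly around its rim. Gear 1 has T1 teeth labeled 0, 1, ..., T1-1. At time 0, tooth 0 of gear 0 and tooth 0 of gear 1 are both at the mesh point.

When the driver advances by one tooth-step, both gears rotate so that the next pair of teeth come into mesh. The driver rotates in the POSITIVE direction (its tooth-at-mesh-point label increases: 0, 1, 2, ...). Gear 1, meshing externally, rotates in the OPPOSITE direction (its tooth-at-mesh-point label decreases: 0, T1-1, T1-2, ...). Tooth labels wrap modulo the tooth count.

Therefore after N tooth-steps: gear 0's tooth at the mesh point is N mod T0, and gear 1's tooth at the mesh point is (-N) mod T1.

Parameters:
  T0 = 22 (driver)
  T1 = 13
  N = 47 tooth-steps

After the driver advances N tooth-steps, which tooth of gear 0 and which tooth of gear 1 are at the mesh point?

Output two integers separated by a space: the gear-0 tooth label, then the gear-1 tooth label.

Answer: 3 5

Derivation:
Gear 0 (driver, T0=22): tooth at mesh = N mod T0
  47 = 2 * 22 + 3, so 47 mod 22 = 3
  gear 0 tooth = 3
Gear 1 (driven, T1=13): tooth at mesh = (-N) mod T1
  47 = 3 * 13 + 8, so 47 mod 13 = 8
  (-47) mod 13 = (-8) mod 13 = 13 - 8 = 5
Mesh after 47 steps: gear-0 tooth 3 meets gear-1 tooth 5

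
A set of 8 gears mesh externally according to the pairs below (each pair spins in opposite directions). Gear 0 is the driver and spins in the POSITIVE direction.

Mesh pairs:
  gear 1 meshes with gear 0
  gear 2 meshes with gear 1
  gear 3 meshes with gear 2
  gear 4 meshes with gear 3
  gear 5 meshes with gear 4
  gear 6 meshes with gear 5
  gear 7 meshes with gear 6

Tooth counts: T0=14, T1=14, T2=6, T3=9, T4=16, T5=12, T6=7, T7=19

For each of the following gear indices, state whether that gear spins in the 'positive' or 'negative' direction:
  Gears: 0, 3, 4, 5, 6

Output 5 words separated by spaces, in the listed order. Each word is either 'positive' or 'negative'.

Gear 0 (driver): positive (depth 0)
  gear 1: meshes with gear 0 -> depth 1 -> negative (opposite of gear 0)
  gear 2: meshes with gear 1 -> depth 2 -> positive (opposite of gear 1)
  gear 3: meshes with gear 2 -> depth 3 -> negative (opposite of gear 2)
  gear 4: meshes with gear 3 -> depth 4 -> positive (opposite of gear 3)
  gear 5: meshes with gear 4 -> depth 5 -> negative (opposite of gear 4)
  gear 6: meshes with gear 5 -> depth 6 -> positive (opposite of gear 5)
  gear 7: meshes with gear 6 -> depth 7 -> negative (opposite of gear 6)
Queried indices 0, 3, 4, 5, 6 -> positive, negative, positive, negative, positive

Answer: positive negative positive negative positive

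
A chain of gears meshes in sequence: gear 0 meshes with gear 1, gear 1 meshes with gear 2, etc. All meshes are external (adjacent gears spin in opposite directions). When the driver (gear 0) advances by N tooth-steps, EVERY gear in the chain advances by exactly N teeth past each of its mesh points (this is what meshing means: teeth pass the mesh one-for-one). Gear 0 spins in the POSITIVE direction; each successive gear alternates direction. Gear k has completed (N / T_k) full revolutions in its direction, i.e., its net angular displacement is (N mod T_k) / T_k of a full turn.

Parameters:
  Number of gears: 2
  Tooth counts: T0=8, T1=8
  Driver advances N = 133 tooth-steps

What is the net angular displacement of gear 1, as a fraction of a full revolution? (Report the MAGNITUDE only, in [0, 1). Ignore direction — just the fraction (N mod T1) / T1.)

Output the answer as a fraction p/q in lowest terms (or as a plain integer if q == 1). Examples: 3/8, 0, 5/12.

Answer: 5/8

Derivation:
Chain of 2 gears, tooth counts: [8, 8]
  gear 0: T0=8, direction=positive, advance = 133 mod 8 = 5 teeth = 5/8 turn
  gear 1: T1=8, direction=negative, advance = 133 mod 8 = 5 teeth = 5/8 turn
Gear 1: 133 mod 8 = 5
Fraction = 5 / 8 = 5/8 (gcd(5,8)=1) = 5/8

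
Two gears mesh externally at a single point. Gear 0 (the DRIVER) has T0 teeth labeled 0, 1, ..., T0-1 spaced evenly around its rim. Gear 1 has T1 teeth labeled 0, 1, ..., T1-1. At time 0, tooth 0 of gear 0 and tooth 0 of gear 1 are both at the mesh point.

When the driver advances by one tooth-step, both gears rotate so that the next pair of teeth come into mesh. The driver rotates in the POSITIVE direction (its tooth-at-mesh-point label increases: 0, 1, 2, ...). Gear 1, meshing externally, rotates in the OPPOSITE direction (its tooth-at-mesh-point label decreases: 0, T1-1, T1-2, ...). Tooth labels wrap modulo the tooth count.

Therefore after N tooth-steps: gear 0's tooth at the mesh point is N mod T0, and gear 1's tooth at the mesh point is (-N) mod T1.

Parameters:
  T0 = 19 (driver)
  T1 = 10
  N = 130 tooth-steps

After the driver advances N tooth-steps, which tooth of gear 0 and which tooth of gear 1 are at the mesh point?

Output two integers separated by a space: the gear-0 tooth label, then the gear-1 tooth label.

Answer: 16 0

Derivation:
Gear 0 (driver, T0=19): tooth at mesh = N mod T0
  130 = 6 * 19 + 16, so 130 mod 19 = 16
  gear 0 tooth = 16
Gear 1 (driven, T1=10): tooth at mesh = (-N) mod T1
  130 = 13 * 10 + 0, so 130 mod 10 = 0
  (-130) mod 10 = 0
Mesh after 130 steps: gear-0 tooth 16 meets gear-1 tooth 0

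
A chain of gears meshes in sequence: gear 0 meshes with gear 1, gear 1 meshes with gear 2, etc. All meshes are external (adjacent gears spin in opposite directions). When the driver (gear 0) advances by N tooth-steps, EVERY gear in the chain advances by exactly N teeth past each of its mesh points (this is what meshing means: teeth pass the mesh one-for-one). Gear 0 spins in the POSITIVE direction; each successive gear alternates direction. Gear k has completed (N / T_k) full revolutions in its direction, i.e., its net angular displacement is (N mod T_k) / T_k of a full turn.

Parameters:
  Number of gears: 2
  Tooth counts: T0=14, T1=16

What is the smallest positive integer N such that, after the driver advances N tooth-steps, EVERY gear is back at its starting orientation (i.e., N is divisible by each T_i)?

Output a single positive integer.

Answer: 112

Derivation:
Gear k returns to start when N is a multiple of T_k.
All gears at start simultaneously when N is a common multiple of [14, 16]; the smallest such N is lcm(14, 16).
Start: lcm = T0 = 14
Fold in T1=16: gcd(14, 16) = 2; lcm(14, 16) = 14 * 16 / 2 = 224 / 2 = 112
Full cycle length = 112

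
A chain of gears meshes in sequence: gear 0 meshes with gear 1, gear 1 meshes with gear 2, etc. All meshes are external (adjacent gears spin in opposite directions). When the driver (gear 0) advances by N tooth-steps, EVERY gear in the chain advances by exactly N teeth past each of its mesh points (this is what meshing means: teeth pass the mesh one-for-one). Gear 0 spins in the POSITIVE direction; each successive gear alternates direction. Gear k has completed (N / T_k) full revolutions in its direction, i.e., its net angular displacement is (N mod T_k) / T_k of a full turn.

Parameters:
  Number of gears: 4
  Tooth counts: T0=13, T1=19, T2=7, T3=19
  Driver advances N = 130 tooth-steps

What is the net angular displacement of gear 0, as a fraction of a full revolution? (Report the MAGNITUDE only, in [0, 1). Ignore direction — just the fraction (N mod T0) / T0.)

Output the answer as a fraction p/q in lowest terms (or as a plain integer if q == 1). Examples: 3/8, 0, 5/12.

Answer: 0

Derivation:
Chain of 4 gears, tooth counts: [13, 19, 7, 19]
  gear 0: T0=13, direction=positive, advance = 130 mod 13 = 0 teeth = 0/13 turn
  gear 1: T1=19, direction=negative, advance = 130 mod 19 = 16 teeth = 16/19 turn
  gear 2: T2=7, direction=positive, advance = 130 mod 7 = 4 teeth = 4/7 turn
  gear 3: T3=19, direction=negative, advance = 130 mod 19 = 16 teeth = 16/19 turn
Gear 0: 130 mod 13 = 0
Fraction = 0 / 13 = 0/1 (gcd(0,13)=13) = 0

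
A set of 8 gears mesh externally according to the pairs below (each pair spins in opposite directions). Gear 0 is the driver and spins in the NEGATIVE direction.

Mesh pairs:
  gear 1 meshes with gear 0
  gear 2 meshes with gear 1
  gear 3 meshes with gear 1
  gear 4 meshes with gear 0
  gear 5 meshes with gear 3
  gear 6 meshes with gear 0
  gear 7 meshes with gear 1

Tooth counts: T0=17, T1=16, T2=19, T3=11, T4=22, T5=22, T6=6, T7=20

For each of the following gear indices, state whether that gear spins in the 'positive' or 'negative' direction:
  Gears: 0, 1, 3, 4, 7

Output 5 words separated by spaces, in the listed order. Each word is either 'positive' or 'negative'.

Answer: negative positive negative positive negative

Derivation:
Gear 0 (driver): negative (depth 0)
  gear 1: meshes with gear 0 -> depth 1 -> positive (opposite of gear 0)
  gear 2: meshes with gear 1 -> depth 2 -> negative (opposite of gear 1)
  gear 3: meshes with gear 1 -> depth 2 -> negative (opposite of gear 1)
  gear 4: meshes with gear 0 -> depth 1 -> positive (opposite of gear 0)
  gear 5: meshes with gear 3 -> depth 3 -> positive (opposite of gear 3)
  gear 6: meshes with gear 0 -> depth 1 -> positive (opposite of gear 0)
  gear 7: meshes with gear 1 -> depth 2 -> negative (opposite of gear 1)
Queried indices 0, 1, 3, 4, 7 -> negative, positive, negative, positive, negative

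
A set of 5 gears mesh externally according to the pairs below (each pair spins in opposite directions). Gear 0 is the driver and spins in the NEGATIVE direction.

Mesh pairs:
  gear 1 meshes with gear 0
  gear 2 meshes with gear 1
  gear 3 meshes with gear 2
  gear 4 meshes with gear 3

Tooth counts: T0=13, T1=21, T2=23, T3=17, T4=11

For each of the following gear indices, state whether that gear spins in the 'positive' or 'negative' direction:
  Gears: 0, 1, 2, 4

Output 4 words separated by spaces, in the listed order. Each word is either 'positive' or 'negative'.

Gear 0 (driver): negative (depth 0)
  gear 1: meshes with gear 0 -> depth 1 -> positive (opposite of gear 0)
  gear 2: meshes with gear 1 -> depth 2 -> negative (opposite of gear 1)
  gear 3: meshes with gear 2 -> depth 3 -> positive (opposite of gear 2)
  gear 4: meshes with gear 3 -> depth 4 -> negative (opposite of gear 3)
Queried indices 0, 1, 2, 4 -> negative, positive, negative, negative

Answer: negative positive negative negative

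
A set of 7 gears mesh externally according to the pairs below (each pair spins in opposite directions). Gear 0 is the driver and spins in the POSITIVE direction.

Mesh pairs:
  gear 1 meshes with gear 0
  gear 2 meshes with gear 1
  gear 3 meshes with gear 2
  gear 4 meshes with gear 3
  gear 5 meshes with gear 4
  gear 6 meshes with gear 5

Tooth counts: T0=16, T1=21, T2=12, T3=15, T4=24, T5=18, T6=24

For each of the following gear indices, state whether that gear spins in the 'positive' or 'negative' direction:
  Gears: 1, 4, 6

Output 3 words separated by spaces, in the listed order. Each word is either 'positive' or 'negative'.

Gear 0 (driver): positive (depth 0)
  gear 1: meshes with gear 0 -> depth 1 -> negative (opposite of gear 0)
  gear 2: meshes with gear 1 -> depth 2 -> positive (opposite of gear 1)
  gear 3: meshes with gear 2 -> depth 3 -> negative (opposite of gear 2)
  gear 4: meshes with gear 3 -> depth 4 -> positive (opposite of gear 3)
  gear 5: meshes with gear 4 -> depth 5 -> negative (opposite of gear 4)
  gear 6: meshes with gear 5 -> depth 6 -> positive (opposite of gear 5)
Queried indices 1, 4, 6 -> negative, positive, positive

Answer: negative positive positive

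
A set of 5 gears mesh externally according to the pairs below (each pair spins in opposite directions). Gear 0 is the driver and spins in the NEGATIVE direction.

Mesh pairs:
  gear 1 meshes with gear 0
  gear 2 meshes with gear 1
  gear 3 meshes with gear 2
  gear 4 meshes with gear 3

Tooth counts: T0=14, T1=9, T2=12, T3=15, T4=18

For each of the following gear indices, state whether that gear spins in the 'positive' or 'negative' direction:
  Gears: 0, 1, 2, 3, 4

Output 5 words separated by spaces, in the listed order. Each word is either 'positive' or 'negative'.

Gear 0 (driver): negative (depth 0)
  gear 1: meshes with gear 0 -> depth 1 -> positive (opposite of gear 0)
  gear 2: meshes with gear 1 -> depth 2 -> negative (opposite of gear 1)
  gear 3: meshes with gear 2 -> depth 3 -> positive (opposite of gear 2)
  gear 4: meshes with gear 3 -> depth 4 -> negative (opposite of gear 3)
Queried indices 0, 1, 2, 3, 4 -> negative, positive, negative, positive, negative

Answer: negative positive negative positive negative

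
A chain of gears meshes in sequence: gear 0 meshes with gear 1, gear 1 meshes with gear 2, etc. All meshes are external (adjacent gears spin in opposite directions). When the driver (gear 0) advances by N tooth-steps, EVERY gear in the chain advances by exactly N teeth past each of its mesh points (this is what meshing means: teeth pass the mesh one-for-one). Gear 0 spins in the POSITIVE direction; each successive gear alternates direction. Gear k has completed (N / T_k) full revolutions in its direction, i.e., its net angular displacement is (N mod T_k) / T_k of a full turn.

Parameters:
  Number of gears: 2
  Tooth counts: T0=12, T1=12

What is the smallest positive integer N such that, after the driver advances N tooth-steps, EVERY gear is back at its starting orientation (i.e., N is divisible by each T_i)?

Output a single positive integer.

Answer: 12

Derivation:
Gear k returns to start when N is a multiple of T_k.
All gears at start simultaneously when N is a common multiple of [12, 12]; the smallest such N is lcm(12, 12).
Start: lcm = T0 = 12
Fold in T1=12: gcd(12, 12) = 12; lcm(12, 12) = 12 * 12 / 12 = 144 / 12 = 12
Full cycle length = 12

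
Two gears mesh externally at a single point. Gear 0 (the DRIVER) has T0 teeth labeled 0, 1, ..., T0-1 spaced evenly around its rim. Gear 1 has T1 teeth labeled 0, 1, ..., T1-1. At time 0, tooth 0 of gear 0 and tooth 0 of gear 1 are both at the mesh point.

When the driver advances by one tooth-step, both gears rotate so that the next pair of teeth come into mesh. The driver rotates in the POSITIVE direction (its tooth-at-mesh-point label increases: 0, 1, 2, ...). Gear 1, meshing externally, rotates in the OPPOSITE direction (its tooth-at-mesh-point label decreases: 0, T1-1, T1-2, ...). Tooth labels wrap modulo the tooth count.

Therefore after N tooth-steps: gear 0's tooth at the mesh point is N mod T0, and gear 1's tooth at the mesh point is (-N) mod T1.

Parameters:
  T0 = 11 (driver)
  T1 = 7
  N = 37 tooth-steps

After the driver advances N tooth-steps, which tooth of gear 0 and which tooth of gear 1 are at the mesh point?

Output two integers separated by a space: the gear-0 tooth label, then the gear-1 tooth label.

Answer: 4 5

Derivation:
Gear 0 (driver, T0=11): tooth at mesh = N mod T0
  37 = 3 * 11 + 4, so 37 mod 11 = 4
  gear 0 tooth = 4
Gear 1 (driven, T1=7): tooth at mesh = (-N) mod T1
  37 = 5 * 7 + 2, so 37 mod 7 = 2
  (-37) mod 7 = (-2) mod 7 = 7 - 2 = 5
Mesh after 37 steps: gear-0 tooth 4 meets gear-1 tooth 5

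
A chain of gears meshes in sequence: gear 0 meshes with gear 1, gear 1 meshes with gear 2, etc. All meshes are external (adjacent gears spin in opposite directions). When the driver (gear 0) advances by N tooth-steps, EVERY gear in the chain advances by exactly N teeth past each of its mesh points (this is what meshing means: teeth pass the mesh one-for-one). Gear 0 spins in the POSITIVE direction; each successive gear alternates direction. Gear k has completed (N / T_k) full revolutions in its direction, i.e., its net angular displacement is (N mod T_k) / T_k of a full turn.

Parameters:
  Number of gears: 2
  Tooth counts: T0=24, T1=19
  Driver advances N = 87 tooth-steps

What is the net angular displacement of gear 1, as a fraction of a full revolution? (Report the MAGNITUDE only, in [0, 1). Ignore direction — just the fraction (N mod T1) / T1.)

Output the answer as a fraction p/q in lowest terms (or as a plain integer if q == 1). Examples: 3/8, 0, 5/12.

Chain of 2 gears, tooth counts: [24, 19]
  gear 0: T0=24, direction=positive, advance = 87 mod 24 = 15 teeth = 15/24 turn
  gear 1: T1=19, direction=negative, advance = 87 mod 19 = 11 teeth = 11/19 turn
Gear 1: 87 mod 19 = 11
Fraction = 11 / 19 = 11/19 (gcd(11,19)=1) = 11/19

Answer: 11/19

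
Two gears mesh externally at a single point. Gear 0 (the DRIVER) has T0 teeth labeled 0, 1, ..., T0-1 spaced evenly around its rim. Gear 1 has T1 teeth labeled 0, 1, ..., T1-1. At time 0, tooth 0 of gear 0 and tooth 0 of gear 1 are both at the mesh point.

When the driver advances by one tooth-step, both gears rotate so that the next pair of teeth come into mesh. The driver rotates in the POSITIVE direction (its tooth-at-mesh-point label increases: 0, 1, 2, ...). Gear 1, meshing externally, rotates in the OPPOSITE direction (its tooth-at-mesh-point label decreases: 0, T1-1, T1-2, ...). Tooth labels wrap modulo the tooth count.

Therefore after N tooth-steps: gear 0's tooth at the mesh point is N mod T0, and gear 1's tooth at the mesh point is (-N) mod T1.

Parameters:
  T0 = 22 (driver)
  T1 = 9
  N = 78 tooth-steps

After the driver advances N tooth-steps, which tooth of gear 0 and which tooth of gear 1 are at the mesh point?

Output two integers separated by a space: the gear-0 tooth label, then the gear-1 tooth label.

Answer: 12 3

Derivation:
Gear 0 (driver, T0=22): tooth at mesh = N mod T0
  78 = 3 * 22 + 12, so 78 mod 22 = 12
  gear 0 tooth = 12
Gear 1 (driven, T1=9): tooth at mesh = (-N) mod T1
  78 = 8 * 9 + 6, so 78 mod 9 = 6
  (-78) mod 9 = (-6) mod 9 = 9 - 6 = 3
Mesh after 78 steps: gear-0 tooth 12 meets gear-1 tooth 3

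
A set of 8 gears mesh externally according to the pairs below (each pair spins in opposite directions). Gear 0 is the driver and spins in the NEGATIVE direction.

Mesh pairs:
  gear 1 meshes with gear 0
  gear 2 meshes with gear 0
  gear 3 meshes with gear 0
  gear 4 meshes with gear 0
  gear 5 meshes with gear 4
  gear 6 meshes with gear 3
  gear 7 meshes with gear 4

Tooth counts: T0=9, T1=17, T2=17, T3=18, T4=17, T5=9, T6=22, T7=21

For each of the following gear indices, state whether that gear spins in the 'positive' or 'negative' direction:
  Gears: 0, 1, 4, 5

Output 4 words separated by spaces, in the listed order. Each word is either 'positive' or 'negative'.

Answer: negative positive positive negative

Derivation:
Gear 0 (driver): negative (depth 0)
  gear 1: meshes with gear 0 -> depth 1 -> positive (opposite of gear 0)
  gear 2: meshes with gear 0 -> depth 1 -> positive (opposite of gear 0)
  gear 3: meshes with gear 0 -> depth 1 -> positive (opposite of gear 0)
  gear 4: meshes with gear 0 -> depth 1 -> positive (opposite of gear 0)
  gear 5: meshes with gear 4 -> depth 2 -> negative (opposite of gear 4)
  gear 6: meshes with gear 3 -> depth 2 -> negative (opposite of gear 3)
  gear 7: meshes with gear 4 -> depth 2 -> negative (opposite of gear 4)
Queried indices 0, 1, 4, 5 -> negative, positive, positive, negative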